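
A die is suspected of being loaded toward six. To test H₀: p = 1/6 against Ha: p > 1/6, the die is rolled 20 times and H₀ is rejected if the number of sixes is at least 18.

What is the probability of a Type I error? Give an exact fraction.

α = P(reject H₀ | H₀ true) = P(X ≥ 18 | p = 1/6), with X ~ Binomial(20, 1/6).
P(X ≥ 18) = Σ_{j=18}^{20} C(20,j)·(1/6)^j·(5/6)^{20-j} = 539/406239826673664.

539/406239826673664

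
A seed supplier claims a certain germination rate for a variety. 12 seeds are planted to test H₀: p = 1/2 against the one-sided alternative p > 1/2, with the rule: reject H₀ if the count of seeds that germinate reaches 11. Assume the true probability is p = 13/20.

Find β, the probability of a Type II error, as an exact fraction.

β = P(fail to reject H₀ | Ha true) = P(S ≤ 10 | p = 13/20), S ~ Binomial(12, 13/20).
Summing C(12,j)·(13/20)^j·(7/20)^{12-j} for j = 0..10 gives 3922160441778411/4096000000000000.

3922160441778411/4096000000000000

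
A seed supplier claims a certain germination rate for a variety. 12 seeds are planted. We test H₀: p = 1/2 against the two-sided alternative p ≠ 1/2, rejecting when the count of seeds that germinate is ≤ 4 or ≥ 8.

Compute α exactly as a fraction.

The significance level is the null-hypothesis probability of the rejection region {≤4} ∪ {≥8}.
By symmetry, α = 2·P(K ≤ 4) = 2·(1 + 12 + 66 + 220 + 495)/4096 = 1588/4096 = 397/1024.

397/1024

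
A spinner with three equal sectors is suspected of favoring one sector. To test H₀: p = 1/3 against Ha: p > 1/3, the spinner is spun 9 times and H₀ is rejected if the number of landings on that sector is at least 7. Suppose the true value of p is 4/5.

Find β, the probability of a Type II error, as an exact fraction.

β = P(fail to reject H₀ | Ha true) = P(S ≤ 6 | p = 4/5), S ~ Binomial(9, 4/5).
Adding the binomial probabilities P(S=0)+…+P(S=6) at p = 4/5 gives 511333/1953125.

511333/1953125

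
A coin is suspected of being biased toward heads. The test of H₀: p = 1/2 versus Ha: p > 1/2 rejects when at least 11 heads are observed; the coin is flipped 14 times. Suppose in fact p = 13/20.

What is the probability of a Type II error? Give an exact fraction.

Under the alternative p = 13/20, Y ~ Binomial(14, 13/20); β is the probability the test does not reject, P(Y < 11).
Adding the binomial probabilities P(Y=0)+…+P(Y=10) at p = 13/20 gives 638569946045404807/819200000000000000.

638569946045404807/819200000000000000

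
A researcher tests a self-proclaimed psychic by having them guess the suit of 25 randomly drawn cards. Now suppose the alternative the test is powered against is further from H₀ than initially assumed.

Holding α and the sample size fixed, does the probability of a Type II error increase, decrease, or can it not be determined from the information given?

It decreases.

A bigger departure from H₀ is easier for the test to detect, so it fails to reject less often.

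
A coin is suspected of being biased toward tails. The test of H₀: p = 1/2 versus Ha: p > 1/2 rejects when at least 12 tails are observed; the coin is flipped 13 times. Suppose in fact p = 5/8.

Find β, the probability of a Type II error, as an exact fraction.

134753406597/137438953472

β = P(fail to reject H₀ | Ha true) = P(X ≤ 11 | p = 5/8), X ~ Binomial(13, 5/8).
Adding the binomial probabilities P(X=0)+…+P(X=11) at p = 5/8 gives 134753406597/137438953472.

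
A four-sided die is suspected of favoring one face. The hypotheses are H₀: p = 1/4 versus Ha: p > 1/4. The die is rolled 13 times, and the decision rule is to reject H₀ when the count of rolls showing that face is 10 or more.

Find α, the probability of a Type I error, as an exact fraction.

α = P(reject H₀ | H₀ true) = P(K ≥ 10 | p = 1/4), with K ~ Binomial(13, 1/4).
Adding the binomial terms for j = 10 through 13 with p = 1/4 yields 529/4194304.

529/4194304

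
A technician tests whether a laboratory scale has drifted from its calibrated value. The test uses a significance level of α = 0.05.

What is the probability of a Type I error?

0.05

The significance level α is, by definition, the probability of a Type I error — P(reject H₀ | H₀ true).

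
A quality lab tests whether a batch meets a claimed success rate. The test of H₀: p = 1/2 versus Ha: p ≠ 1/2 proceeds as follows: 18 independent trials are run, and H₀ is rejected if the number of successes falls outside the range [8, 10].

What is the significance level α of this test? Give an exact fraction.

α = P(K ≤ 7 or K ≥ 11 | p = 1/2), K ~ Binomial(18, 1/2).
Each tail has probability (1 + 18 + 153 + 816 + 3060 + 8568 + 18564 + 31824)/262144; doubling gives α = 126008/262144 = 15751/32768.

15751/32768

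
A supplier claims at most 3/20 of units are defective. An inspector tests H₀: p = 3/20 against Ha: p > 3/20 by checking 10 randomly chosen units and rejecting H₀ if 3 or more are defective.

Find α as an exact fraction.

Under H₀, Y ~ Binomial(10, 3/20); the Type I error rate is P(Y ≥ 3).
Via the complement, α = 1 − Σ_{j=0}^{2} C(10,j)(3/20)^j(17/20)^{10-j} = 460297010259/2560000000000.

460297010259/2560000000000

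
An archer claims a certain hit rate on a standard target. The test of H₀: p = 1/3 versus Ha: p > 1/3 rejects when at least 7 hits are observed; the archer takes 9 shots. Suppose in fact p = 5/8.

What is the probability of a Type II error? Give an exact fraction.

A Type II error is failing to reject when Ha holds: with p = 5/8, β = P(S ≤ 6).
Adding the binomial probabilities P(S=0)+…+P(S=6) at p = 5/8 gives 24101307/33554432.

24101307/33554432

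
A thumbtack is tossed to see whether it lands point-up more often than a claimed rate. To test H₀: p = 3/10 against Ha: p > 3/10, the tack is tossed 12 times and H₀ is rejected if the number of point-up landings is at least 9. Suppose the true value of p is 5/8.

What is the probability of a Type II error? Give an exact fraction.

49315179861/68719476736

Under the alternative p = 5/8, S ~ Binomial(12, 5/8); β is the probability the test does not reject, P(S < 9).
Adding the binomial probabilities P(S=0)+…+P(S=8) at p = 5/8 gives 49315179861/68719476736.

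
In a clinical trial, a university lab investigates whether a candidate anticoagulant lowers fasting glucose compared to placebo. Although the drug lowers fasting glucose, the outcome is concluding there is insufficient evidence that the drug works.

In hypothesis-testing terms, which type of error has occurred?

Type II error

The null hypothesis here is that the drug has no effect on fasting glucose.
'Concluding there is insufficient evidence that the drug works' corresponds to failing to reject H₀.
H₀ was not rejected but H₀ is false — a Type II error (false negative).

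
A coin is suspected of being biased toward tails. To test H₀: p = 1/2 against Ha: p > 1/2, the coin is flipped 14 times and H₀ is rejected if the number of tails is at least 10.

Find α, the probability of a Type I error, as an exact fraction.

α = P(reject H₀ | H₀ true) = P(S ≥ 10 | p = 1/2), with S ~ Binomial(14, 1/2).
That's C(14,10) + C(14,11) + C(14,12) + C(14,13) + C(14,14) over 2^14, i.e. (1001 + 364 + 91 + 14 + 1)/16384 = 1471/16384.

1471/16384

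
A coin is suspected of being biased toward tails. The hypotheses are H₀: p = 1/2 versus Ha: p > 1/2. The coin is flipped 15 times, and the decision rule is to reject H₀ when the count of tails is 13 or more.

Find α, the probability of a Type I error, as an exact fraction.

121/32768

Under H₀, S ~ Binomial(15, 1/2), and α = P(S ≥ 13).
That's C(15,13) + C(15,14) + C(15,15) over 2^15, i.e. (105 + 15 + 1)/32768 = 121/32768.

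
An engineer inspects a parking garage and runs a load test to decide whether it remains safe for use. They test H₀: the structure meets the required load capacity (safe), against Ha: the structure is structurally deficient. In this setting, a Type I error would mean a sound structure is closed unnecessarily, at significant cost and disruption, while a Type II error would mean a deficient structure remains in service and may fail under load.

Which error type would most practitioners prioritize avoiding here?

Type II error

The Type II consequence (a deficient structure remains in service and may fail under load) is more severe than the Type I consequence (a sound structure is closed unnecessarily, at significant cost and disruption).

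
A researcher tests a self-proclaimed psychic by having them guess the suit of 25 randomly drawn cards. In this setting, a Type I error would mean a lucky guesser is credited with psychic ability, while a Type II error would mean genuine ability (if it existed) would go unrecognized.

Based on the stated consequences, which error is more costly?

The Type I consequence (a lucky guesser is credited with psychic ability) is more severe than the Type II consequence (genuine ability (if it existed) would go unrecognized).

Type I error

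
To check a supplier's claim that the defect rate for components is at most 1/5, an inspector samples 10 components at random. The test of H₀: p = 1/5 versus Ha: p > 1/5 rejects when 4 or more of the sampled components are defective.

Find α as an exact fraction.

1180409/9765625

The significance level is the probability, assuming p = 1/5, of seeing 4 or more defectives in 10 draws.
Via the complement, α = 1 − Σ_{j=0}^{3} C(10,j)(1/5)^j(4/5)^{10-j} = 1180409/9765625.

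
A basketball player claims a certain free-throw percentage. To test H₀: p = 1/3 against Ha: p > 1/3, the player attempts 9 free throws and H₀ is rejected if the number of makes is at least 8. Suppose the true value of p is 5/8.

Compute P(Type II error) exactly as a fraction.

3803679/4194304

β = P(fail to reject H₀ | Ha true) = P(Y ≤ 7 | p = 5/8), Y ~ Binomial(9, 5/8).
Summing C(9,j)·(5/8)^j·(3/8)^{9-j} for j = 0..7 gives 3803679/4194304.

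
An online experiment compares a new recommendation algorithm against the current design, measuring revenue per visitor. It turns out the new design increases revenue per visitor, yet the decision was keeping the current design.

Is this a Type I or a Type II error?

Type II error

The null hypothesis here is that the new design has no effect on revenue per visitor.
'Keeping the current design' corresponds to failing to reject H₀.
H₀ was not rejected but H₀ is false — a Type II error (false negative).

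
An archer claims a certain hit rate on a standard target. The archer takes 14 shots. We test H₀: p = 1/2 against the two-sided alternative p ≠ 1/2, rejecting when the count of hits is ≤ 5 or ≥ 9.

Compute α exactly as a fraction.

Under H₀, Y ~ Binomial(14, 1/2); α is the probability of landing in either tail, P(Y ≤ 5) + P(Y ≥ 9).
By symmetry, α = 2·P(Y ≤ 5) = 2·(1 + 14 + 91 + 364 + 1001 + 2002)/16384 = 6946/16384 = 3473/8192.

3473/8192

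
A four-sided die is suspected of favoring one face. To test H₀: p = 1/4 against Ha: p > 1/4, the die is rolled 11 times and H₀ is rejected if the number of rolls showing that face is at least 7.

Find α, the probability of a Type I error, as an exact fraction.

15857/2097152

The Type I error probability is α = P(Y ≥ 7) computed under H₀, where Y ~ Binomial(11, 1/4).
Summing C(11,j)(1/4)^j(3/4)^{11−j} for j = 7,…,11 gives 15857/2097152.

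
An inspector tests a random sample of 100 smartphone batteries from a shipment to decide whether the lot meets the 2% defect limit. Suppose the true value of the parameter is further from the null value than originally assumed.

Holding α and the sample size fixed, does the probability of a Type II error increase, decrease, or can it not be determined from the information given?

The further the true parameter sits from the null value, the more of the Ha sampling distribution falls in the rejection region.

It decreases.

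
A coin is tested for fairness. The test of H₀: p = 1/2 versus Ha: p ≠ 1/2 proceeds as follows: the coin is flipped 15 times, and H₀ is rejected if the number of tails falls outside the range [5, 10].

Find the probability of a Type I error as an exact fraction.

1941/16384

α = P(Y ≤ 4 or Y ≥ 11 | p = 1/2), Y ~ Binomial(15, 1/2).
By symmetry, α = 2·P(Y ≤ 4) = 2·(1 + 15 + 105 + 455 + 1365)/32768 = 3882/32768 = 1941/16384.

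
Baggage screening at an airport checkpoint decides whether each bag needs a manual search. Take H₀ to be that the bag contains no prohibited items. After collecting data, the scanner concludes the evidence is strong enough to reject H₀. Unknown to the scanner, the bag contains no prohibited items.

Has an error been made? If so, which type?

Type I error

H₀ was rejected, but H₀ is actually true.
Rejecting a true null hypothesis is a Type I error (false positive).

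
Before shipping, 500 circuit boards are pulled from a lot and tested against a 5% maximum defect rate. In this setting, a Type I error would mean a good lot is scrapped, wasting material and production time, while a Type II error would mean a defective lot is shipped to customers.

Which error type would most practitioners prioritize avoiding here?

Type II error

The Type II consequence (a defective lot is shipped to customers) is more severe than the Type I consequence (a good lot is scrapped, wasting material and production time).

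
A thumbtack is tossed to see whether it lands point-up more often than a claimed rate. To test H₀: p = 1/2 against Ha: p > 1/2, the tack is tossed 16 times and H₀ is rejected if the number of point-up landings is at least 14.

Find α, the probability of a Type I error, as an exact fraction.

α = P(reject H₀ | H₀ true) = P(Y ≥ 14 | p = 1/2), with Y ~ Binomial(16, 1/2).
That's C(16,14) + C(16,15) + C(16,16) over 2^16, i.e. (120 + 16 + 1)/65536 = 137/65536.

137/65536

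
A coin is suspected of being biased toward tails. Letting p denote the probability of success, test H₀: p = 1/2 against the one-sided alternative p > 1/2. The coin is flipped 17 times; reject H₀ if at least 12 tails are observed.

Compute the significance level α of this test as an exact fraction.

Under H₀, Y ~ Binomial(17, 1/2), and α = P(Y ≥ 12).
That's C(17,12) + C(17,13) + C(17,14) + C(17,15) + C(17,16) + C(17,17) over 2^17, i.e. (6188 + 2380 + 680 + 136 + 17 + 1)/131072 = 9402/131072 = 4701/65536.

4701/65536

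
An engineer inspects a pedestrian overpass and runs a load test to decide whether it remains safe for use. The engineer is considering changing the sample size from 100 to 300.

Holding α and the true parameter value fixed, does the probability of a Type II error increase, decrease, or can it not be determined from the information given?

It decreases.

A larger sample reduces the standard error, pulling the sampling distribution under Ha further from the non-rejection region.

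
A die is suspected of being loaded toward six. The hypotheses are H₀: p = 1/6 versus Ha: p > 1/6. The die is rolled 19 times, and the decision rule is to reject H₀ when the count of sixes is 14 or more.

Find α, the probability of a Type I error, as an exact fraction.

The Type I error probability is α = P(Y ≥ 14) computed under H₀, where Y ~ Binomial(19, 1/6).
Adding the binomial terms for j = 14 through 19 with p = 1/6 yields 1620229/25389989167104.

1620229/25389989167104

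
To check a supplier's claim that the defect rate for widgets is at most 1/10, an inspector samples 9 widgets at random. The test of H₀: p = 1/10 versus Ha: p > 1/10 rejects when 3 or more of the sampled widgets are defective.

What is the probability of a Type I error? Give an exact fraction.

Under H₀, S ~ Binomial(9, 1/10); the Type I error rate is P(S ≥ 3).
α = 1 − P(S ≤ 2) = 1 − 473513931/500000000 = 26486069/500000000.

26486069/500000000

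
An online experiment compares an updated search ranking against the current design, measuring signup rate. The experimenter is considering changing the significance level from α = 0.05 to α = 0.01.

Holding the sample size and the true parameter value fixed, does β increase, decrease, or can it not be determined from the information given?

Lowering α raises the bar for rejection; under Ha, the test now fails to reject on outcomes it previously would have rejected.

It increases.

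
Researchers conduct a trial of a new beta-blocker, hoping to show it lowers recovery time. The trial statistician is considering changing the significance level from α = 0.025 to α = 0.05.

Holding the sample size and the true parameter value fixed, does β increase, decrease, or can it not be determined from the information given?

A larger α widens the rejection region, so when the alternative is true more outcomes lead to rejection — failing to reject becomes less likely.

It decreases.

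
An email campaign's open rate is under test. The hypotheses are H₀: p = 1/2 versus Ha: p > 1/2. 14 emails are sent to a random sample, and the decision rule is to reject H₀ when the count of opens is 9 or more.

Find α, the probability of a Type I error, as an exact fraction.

3473/16384

α = P(reject H₀ | H₀ true) = P(S ≥ 9 | p = 1/2), with S ~ Binomial(14, 1/2).
P(S ≥ 9) = [C(14,9) + C(14,10) + C(14,11) + C(14,12) + C(14,13) + C(14,14)] / 2^14 = (2002 + 1001 + 364 + 91 + 14 + 1) / 16384 = 3473/16384.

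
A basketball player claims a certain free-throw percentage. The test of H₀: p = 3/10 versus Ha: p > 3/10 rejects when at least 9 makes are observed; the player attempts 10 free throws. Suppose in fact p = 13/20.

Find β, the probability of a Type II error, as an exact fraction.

Under the alternative p = 13/20, X ~ Binomial(10, 13/20); β is the probability the test does not reject, P(X < 9).
Summing C(10,j)·(13/20)^j·(7/20)^{10-j} for j = 0..8 gives 9359826552041/10240000000000.

9359826552041/10240000000000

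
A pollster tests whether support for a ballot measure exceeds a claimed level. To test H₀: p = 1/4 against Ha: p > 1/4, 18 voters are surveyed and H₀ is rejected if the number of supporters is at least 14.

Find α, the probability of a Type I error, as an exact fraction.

The Type I error probability is α = P(Y ≥ 14) computed under H₀, where Y ~ Binomial(18, 1/4).
P(Y ≥ 14) = Σ_{j=14}^{18} C(18,j)·(1/4)^j·(3/4)^{18-j} = 67831/17179869184.

67831/17179869184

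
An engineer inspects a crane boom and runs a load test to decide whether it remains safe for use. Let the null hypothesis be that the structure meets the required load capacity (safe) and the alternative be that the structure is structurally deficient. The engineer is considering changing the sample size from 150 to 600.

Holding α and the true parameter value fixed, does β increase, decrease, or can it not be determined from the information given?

More data shrinks sampling variability; the test statistic under Ha concentrates further from the null value, making rejection more likely.

It decreases.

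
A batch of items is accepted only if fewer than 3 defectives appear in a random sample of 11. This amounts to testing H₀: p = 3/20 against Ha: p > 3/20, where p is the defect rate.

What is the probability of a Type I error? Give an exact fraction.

9059861222307/40960000000000

α = P(reject H₀ | H₀ true) = P(X ≥ 3 | p = 3/20), X ~ Binomial(11, 3/20).
Via the complement, α = 1 − Σ_{j=0}^{2} C(11,j)(3/20)^j(17/20)^{11-j} = 9059861222307/40960000000000.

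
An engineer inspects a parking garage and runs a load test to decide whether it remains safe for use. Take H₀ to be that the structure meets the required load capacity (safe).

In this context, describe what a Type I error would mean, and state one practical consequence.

A Type I error would mean concluding that the structure is structurally deficient when in fact the structure meets the required load capacity (safe). Consequence: a sound structure is closed unnecessarily, at significant cost and disruption.

A Type I error is rejecting H₀ when H₀ is true.
Here that means closing the structure for repairs when actually the structure meets the required load capacity (safe).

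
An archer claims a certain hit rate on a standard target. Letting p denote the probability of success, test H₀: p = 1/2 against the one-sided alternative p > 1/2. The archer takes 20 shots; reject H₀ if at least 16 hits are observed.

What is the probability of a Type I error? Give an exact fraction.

1549/262144

α = P(reject H₀ | H₀ true) = P(S ≥ 16 | p = 1/2), with S ~ Binomial(20, 1/2).
Summing the upper tail: (4845 + 1140 + 190 + 20 + 1) / 2^20 = 6196/1048576 = 1549/262144.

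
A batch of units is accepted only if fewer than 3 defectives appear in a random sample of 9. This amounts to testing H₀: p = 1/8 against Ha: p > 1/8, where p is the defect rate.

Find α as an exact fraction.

3083341/33554432

The significance level is the probability, assuming p = 1/8, of seeing 3 or more defectives in 9 draws.
Via the complement, α = 1 − Σ_{j=0}^{2} C(9,j)(1/8)^j(7/8)^{9-j} = 3083341/33554432.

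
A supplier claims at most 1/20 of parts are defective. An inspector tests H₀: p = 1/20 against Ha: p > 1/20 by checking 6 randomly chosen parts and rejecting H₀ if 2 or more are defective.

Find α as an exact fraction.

Under H₀, Y ~ Binomial(6, 1/20); the Type I error rate is P(Y ≥ 2).
α = 1 − P(Y ≤ 1) = 1 − 2476099/2560000 = 83901/2560000.

83901/2560000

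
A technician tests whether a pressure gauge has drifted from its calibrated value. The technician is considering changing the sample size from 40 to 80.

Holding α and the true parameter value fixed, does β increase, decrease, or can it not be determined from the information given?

It decreases.

Increasing n separates the H₀ and Ha sampling distributions, so under Ha fewer outcomes land in the acceptance region.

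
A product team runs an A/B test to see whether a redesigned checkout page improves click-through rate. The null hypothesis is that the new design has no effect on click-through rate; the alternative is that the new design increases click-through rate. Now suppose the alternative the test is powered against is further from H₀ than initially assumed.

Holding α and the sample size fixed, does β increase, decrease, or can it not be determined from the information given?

The further the true parameter sits from the null value, the more of the Ha sampling distribution falls in the rejection region.

It decreases.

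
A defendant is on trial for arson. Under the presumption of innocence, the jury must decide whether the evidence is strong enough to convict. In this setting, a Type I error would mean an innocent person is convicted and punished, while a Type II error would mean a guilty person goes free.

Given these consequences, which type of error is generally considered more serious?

Type I error

The Type I consequence (an innocent person is convicted and punished) is more severe than the Type II consequence (a guilty person goes free).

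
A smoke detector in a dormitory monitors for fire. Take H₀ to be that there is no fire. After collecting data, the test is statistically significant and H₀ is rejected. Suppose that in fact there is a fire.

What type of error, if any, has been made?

The test rejected a false H₀ — the decision matches the true state.

No error (correct decision).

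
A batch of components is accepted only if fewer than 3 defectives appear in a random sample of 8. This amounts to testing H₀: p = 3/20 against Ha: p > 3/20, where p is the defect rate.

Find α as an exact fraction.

2693447019/25600000000

Under H₀, S ~ Binomial(8, 3/20); the Type I error rate is P(S ≥ 3).
Via the complement, α = 1 − Σ_{j=0}^{2} C(8,j)(3/20)^j(17/20)^{8-j} = 2693447019/25600000000.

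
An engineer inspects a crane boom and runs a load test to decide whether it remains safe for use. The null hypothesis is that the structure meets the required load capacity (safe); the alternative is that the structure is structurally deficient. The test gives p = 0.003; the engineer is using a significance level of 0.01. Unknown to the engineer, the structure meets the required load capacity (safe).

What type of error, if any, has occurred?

Type I error

Since p = 0.003 < α = 0.01, H₀ is rejected.
H₀ is true (actually the structure meets the required load capacity (safe)).
Rejecting a true H₀ is a Type I error.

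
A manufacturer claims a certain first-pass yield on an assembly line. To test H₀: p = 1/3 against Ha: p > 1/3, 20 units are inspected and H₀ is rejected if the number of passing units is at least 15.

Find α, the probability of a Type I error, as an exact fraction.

Under H₀, K ~ Binomial(20, 1/3), and α = P(K ≥ 15).
Summing C(20,j)(1/3)^j(2/3)^{20−j} for j = 15,…,20 gives 64841/387420489.

64841/387420489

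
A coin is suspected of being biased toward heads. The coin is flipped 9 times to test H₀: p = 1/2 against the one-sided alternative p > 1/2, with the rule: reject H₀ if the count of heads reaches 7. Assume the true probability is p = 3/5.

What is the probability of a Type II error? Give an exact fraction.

A Type II error is failing to reject when Ha holds: with p = 3/5, β = P(S ≤ 6).
Adding the binomial probabilities P(S=0)+…+P(S=6) at p = 3/5 gives 1500416/1953125.

1500416/1953125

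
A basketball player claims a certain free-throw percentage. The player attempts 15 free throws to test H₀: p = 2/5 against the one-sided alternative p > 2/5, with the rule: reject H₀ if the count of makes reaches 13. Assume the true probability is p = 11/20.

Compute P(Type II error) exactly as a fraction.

β = P(fail to reject H₀ | Ha true) = P(X ≤ 12 | p = 11/20), X ~ Binomial(15, 11/20).
Adding the binomial probabilities P(X=0)+…+P(X=12) at p = 11/20 gives 32418940857512713659/32768000000000000000.

32418940857512713659/32768000000000000000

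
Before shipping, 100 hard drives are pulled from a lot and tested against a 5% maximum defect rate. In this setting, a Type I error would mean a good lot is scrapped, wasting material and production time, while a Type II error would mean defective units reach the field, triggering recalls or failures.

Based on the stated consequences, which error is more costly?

Type II error

The Type II consequence (defective units reach the field, triggering recalls or failures) is more severe than the Type I consequence (a good lot is scrapped, wasting material and production time).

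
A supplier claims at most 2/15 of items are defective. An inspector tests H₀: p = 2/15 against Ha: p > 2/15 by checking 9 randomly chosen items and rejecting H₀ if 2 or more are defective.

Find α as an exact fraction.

Under H₀, X ~ Binomial(9, 2/15); the Type I error rate is P(X ≥ 2).
α = 1 − P(X ≤ 1) = 1 − 25287652351/38443359375 = 13155707024/38443359375.

13155707024/38443359375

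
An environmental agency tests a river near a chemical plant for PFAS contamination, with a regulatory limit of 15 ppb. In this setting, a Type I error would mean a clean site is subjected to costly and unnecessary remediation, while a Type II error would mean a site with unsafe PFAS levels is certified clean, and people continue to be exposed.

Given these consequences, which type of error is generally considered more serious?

Type II error

The Type II consequence (a site with unsafe PFAS levels is certified clean, and people continue to be exposed) is more severe than the Type I consequence (a clean site is subjected to costly and unnecessary remediation).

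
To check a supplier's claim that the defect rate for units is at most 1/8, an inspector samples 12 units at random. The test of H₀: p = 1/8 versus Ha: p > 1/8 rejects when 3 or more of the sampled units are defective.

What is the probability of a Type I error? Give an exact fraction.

α = P(reject H₀ | H₀ true) = P(Y ≥ 3 | p = 1/8), Y ~ Binomial(12, 1/8).
α = 1 − P(Y ≤ 2) = 1 − 56212574551/68719476736 = 12506902185/68719476736.

12506902185/68719476736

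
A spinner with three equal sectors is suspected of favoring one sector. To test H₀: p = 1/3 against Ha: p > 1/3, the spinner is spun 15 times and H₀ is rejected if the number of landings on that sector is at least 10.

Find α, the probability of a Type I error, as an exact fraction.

122027/14348907

Under H₀, Y ~ Binomial(15, 1/3), and α = P(Y ≥ 10).
Summing C(15,j)(1/3)^j(2/3)^{15−j} for j = 10,…,15 gives 122027/14348907.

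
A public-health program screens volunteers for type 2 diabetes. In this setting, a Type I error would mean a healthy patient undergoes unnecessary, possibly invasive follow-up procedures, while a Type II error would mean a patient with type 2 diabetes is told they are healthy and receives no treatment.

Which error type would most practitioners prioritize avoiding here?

The Type II consequence (a patient with type 2 diabetes is told they are healthy and receives no treatment) is more severe than the Type I consequence (a healthy patient undergoes unnecessary, possibly invasive follow-up procedures).

Type II error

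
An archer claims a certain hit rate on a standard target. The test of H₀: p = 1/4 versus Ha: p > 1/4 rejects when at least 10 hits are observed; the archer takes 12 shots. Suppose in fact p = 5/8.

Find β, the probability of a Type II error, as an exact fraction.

60916742361/68719476736

β = P(fail to reject H₀ | Ha true) = P(X ≤ 9 | p = 5/8), X ~ Binomial(12, 5/8).
Equivalently, β = 1 − P(X ≥ 10) = 60916742361/68719476736.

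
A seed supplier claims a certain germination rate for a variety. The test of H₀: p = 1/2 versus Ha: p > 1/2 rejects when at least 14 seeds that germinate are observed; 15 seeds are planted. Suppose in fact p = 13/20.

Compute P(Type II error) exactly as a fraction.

A Type II error is failing to reject when Ha holds: with p = 13/20, β = P(S ≤ 13).
Summing C(15,j)·(13/20)^j·(7/20)^{15-j} for j = 0..13 gives 16151694793243741949/16384000000000000000.

16151694793243741949/16384000000000000000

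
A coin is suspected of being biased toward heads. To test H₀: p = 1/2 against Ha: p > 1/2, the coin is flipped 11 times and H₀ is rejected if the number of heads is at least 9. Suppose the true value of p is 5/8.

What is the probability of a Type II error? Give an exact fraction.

β = P(fail to reject H₀ | Ha true) = P(K ≤ 8 | p = 5/8), K ~ Binomial(11, 5/8).
Adding the binomial probabilities P(K=0)+…+P(K=8) at p = 5/8 gives 7252043967/8589934592.

7252043967/8589934592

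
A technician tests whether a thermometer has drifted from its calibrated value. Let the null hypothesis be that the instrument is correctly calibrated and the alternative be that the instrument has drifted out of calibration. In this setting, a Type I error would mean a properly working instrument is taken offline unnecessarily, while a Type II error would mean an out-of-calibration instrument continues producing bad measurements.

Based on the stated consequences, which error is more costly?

Type II error

The Type II consequence (an out-of-calibration instrument continues producing bad measurements) is more severe than the Type I consequence (a properly working instrument is taken offline unnecessarily).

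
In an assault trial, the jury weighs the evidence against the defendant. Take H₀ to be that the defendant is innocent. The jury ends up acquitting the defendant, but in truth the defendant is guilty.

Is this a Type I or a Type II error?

Type II error

'Acquitting the defendant' corresponds to failing to reject H₀.
H₀ was not rejected but H₀ is false — a Type II error (false negative).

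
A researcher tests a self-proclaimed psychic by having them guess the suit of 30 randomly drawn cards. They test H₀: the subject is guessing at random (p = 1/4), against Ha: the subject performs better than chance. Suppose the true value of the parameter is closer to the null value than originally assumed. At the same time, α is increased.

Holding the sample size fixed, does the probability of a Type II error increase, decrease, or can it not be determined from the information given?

The first change alone would make β increase; the second alone would make β decrease. Which effect dominates depends on the magnitudes, which are not given.

Cannot be determined from the information given.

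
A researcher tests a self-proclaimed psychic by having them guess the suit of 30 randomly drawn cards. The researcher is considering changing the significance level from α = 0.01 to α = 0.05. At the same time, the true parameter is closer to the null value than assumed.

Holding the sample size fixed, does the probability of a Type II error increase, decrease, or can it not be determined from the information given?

The first change alone would make β decrease; the second alone would make β increase. Which effect dominates depends on the magnitudes, which are not given.

Cannot be determined from the information given.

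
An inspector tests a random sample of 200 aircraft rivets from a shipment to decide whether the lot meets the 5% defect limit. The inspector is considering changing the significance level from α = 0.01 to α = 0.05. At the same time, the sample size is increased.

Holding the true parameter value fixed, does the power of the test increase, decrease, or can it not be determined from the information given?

It increases.

With a larger α the critical value moves toward the center, so more of the Ha sampling distribution lies in the rejection region. More data shrinks sampling variability; the test statistic under Ha concentrates further from the null value, making rejection more likely. Both changes push β in the same direction.
Since power = 1 − β and β decreases, power increases.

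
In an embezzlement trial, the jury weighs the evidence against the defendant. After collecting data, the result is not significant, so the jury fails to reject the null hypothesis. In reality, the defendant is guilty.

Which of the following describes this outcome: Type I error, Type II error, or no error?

The conventional null hypothesis here is that the defendant is innocent.
H₀ was not rejected, but H₀ is actually false.
Failing to reject a false null hypothesis is a Type II error (false negative).

Type II error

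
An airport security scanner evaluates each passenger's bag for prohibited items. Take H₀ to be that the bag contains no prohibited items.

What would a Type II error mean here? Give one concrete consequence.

A Type II error would mean concluding that the bag contains no prohibited items (or at least failing to establish that the bag contains a prohibited item) when in fact the bag contains a prohibited item. Consequence: a prohibited item passes through security undetected.

A Type II error is failing to reject H₀ when H₀ is false.
Here that means letting the bag through when actually the bag contains a prohibited item.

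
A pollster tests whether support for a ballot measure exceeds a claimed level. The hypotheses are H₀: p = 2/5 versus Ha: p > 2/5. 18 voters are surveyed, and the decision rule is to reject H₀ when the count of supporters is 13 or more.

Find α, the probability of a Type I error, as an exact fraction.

Under H₀, S ~ Binomial(18, 2/5), and α = P(S ≥ 13).
P(S ≥ 13) = Σ_{j=13}^{18} C(18,j)·(2/5)^j·(3/5)^{18-j} = 21936406528/3814697265625.

21936406528/3814697265625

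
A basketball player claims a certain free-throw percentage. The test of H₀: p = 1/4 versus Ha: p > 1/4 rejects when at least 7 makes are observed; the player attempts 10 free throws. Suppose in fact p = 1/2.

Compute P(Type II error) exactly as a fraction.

53/64

Under the alternative p = 1/2, K ~ Binomial(10, 1/2); β is the probability the test does not reject, P(K < 7).
Equivalently, β = 1 − P(K ≥ 7) = 53/64.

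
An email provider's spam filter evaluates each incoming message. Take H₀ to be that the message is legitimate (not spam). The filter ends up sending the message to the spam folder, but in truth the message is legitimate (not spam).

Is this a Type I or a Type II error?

'Sending the message to the spam folder' corresponds to rejecting H₀.
H₀ was rejected but H₀ is true — a Type I error (false positive).

Type I error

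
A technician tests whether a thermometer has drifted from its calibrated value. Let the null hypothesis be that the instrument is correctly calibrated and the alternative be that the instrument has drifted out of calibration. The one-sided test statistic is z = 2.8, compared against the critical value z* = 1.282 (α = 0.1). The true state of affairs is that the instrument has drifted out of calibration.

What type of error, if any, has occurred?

Since z = 2.8 > z* = 1.282, H₀ is rejected.
H₀ is false (actually the instrument has drifted out of calibration).
The decision matches the true state — no error.

No error (correct decision).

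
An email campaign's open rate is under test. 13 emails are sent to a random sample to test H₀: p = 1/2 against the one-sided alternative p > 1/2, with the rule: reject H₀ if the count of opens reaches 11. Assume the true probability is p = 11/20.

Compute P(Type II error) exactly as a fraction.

39857841016429707/40960000000000000

β = P(fail to reject H₀ | Ha true) = P(S ≤ 10 | p = 11/20), S ~ Binomial(13, 11/20).
Equivalently, β = 1 − P(S ≥ 11) = 39857841016429707/40960000000000000.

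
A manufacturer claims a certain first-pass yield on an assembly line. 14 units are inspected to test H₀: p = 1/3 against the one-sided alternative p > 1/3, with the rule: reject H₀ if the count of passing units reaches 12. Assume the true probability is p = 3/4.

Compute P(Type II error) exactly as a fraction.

Under the alternative p = 3/4, S ~ Binomial(14, 3/4); β is the probability the test does not reject, P(S < 12).
Summing C(14,j)·(3/4)^j·(1/4)^{14-j} for j = 0..11 gives 96485417/134217728.

96485417/134217728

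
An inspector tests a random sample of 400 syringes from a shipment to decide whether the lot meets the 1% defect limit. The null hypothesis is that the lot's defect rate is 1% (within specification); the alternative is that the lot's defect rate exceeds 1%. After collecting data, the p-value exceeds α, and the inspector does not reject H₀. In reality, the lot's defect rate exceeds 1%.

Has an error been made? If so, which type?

Type II error

H₀ was not rejected, but H₀ is actually false.
Failing to reject a false null hypothesis is a Type II error (false negative).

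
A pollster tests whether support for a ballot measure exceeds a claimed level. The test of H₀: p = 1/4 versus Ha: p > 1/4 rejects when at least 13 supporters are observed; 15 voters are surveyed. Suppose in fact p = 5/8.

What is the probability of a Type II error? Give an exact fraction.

33725631854457/35184372088832

β = P(fail to reject H₀ | Ha true) = P(Y ≤ 12 | p = 5/8), Y ~ Binomial(15, 5/8).
Equivalently, β = 1 − P(Y ≥ 13) = 33725631854457/35184372088832.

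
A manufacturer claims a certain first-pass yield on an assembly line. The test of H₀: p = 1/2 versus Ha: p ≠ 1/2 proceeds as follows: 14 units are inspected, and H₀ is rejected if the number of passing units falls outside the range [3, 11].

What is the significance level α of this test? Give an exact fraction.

α = P(K ≤ 2 or K ≥ 12 | p = 1/2), K ~ Binomial(14, 1/2).
The two tails are symmetric, so α = 2·(1 + 14 + 91)/2^14 = 212/16384 = 53/4096.

53/4096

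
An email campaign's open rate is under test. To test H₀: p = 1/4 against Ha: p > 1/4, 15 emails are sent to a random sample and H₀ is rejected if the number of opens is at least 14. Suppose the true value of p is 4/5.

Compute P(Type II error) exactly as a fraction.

A Type II error is failing to reject when Ha holds: with p = 4/5, β = P(Y ≤ 13).
Equivalently, β = 1 − P(Y ≥ 14) = 25417304461/30517578125.

25417304461/30517578125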